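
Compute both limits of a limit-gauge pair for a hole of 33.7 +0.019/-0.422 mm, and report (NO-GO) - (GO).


GO = nominal - lower_tol (smallest hole = maximum material condition)
GO = 33.7 - 0.422 = 33.278
NO-GO = nominal + upper_tol (largest hole = least material condition)
NO-GO = 33.7 + 0.019 = 33.719
spread = NO-GO - GO = 33.719 - 33.278 = 0.4410

0.4410


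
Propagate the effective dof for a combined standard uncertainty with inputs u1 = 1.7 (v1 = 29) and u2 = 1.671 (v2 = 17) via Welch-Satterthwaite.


uc = sqrt(u1^2 + u2^2) = sqrt(1.7^2 + 1.671^2) = 2.3837452
v_eff = uc^4 / (u1^4/v1 + u2^4/v2)
= 2.3837452^4 / (1.7^4/29 + 1.671^4/17)
= 32.287865 / 0.74662755
v_eff = 43.2449

43.2449


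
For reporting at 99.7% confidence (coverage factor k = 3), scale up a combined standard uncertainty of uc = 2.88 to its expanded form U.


U = k * uc
U = 3 * 2.88
U = 8.6400

8.6400


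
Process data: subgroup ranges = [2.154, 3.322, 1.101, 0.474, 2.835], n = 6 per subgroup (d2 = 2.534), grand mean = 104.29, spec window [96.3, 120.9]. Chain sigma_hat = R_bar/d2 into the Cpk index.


R_bar = (2.154 + 3.322 + 1.101 + 0.474 + 2.835) / 5 = 1.9772
sigma = R_bar / d2 = 1.9772 / 2.534 = 0.78026835
Cp = (USL - LSL)/(6*sigma) = (120.9 - 96.3)/(6*0.78026835) = 5.2546
Cpu = (120.9 - 104.29)/(3*0.78026835) = 7.0958
Cpl = (104.29 - 96.3)/(3*0.78026835) = 3.4134
Cpk = min(Cpu, Cpl) = 3.4134

3.4134


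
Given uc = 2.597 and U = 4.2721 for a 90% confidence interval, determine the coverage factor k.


k = U / uc
k = 4.2721 / 2.597
k = 1.645

1.645


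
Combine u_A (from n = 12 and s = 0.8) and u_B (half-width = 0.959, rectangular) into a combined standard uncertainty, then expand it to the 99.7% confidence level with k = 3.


u_A = s / sqrt(n) = 0.8 / sqrt(12) = 0.23094011
u_B = half_width / sqrt(3) = 0.959 / sqrt(3) = 0.55367891
uc = sqrt(u_A^2 + u_B^2) = sqrt(0.23094011^2 + 0.55367891^2) = 0.59991138
U = k * uc = 3 * 0.59991138
U = 1.7997

1.7997


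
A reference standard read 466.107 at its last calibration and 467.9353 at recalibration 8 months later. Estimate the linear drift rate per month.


rate = (v2 - v1) / months
= (467.9353 - 466.107) / 8
= 1.8283 / 8
= 0.2285

0.2285


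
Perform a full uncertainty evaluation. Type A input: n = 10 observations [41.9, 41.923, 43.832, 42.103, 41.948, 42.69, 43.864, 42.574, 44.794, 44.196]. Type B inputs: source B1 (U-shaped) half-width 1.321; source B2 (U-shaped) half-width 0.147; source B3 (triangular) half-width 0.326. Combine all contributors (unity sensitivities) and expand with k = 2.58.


mean = (41.9 + 41.923 + 43.832 + 42.103 + 41.948 + 42.69 + 43.864 + 42.574 + 44.794 + 44.196) / 10 = 42.9824
s = sqrt(sum((x - mean)^2)/(n-1)) = 1.0874686
u_A = s / sqrt(n) = 1.0874686 / sqrt(10) = 0.34388777
u_B1 = 1.321 / sqrt(2) = 0.93408806
u_B2 = 0.147 / sqrt(2) = 0.1039447
u_B3 = 0.326 / sqrt(6) = 0.13308894
uc = sqrt(0.34388777^2 + 0.93408806^2 + 0.1039447^2 + 0.13308894^2) = 1.0096021
U = k * uc = 2.58 * 1.0096021
U = 2.6048

2.6048


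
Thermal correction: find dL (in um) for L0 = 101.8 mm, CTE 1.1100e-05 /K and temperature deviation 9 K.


dL = L * alpha * dT
= 101.8 * 1.1100e-05 * 9
= 0.0101698 mm
dL_um = 0.0101698 * 1000 = 10.1698 um

10.1698


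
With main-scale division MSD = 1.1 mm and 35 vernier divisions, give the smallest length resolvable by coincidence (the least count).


LC = MSD / n_div
= 1.1 / 35
= 0.0314

0.0314


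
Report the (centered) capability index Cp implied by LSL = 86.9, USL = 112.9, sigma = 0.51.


Cp = (USL - LSL) / (6 * sigma)
= (112.9 - 86.9) / (6 * 0.51)
= 26.0000 / 3.0600
= 8.4967

8.4967


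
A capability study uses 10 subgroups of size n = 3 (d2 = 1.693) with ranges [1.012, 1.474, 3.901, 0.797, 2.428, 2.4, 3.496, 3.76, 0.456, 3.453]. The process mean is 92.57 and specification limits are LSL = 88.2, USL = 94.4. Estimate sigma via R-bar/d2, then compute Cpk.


R_bar = (1.012 + 1.474 + 3.901 + 0.797 + 2.428 + 2.4 + 3.496 + 3.76 + 0.456 + 3.453) / 10 = 2.3177
sigma = R_bar / d2 = 2.3177 / 1.693 = 1.36899
Cp = (USL - LSL)/(6*sigma) = (94.4 - 88.2)/(6*1.36899) = 0.7548
Cpu = (94.4 - 92.57)/(3*1.36899) = 0.4456
Cpl = (92.57 - 88.2)/(3*1.36899) = 1.0640
Cpk = min(Cpu, Cpl) = 0.4456

0.4456


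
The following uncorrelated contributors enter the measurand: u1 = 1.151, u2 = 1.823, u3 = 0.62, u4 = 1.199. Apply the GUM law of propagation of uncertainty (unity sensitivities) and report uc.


uc = sqrt(1.151^2 + 1.823^2 + 0.62^2 + 1.199^2)
uc = sqrt(6.470131)
uc = 2.5436

2.5436


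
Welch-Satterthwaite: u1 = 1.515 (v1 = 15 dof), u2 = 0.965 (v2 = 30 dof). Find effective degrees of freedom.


uc = sqrt(u1^2 + u2^2) = sqrt(1.515^2 + 0.965^2) = 1.7962322
v_eff = uc^4 / (u1^4/v1 + u2^4/v2)
= 1.7962322^4 / (1.515^4/15 + 0.965^4/30)
= 10.40998 / 0.38010985
v_eff = 27.3868

27.3868


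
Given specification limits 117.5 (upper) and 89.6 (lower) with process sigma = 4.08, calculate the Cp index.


Cp = (USL - LSL) / (6 * sigma)
= (117.5 - 89.6) / (6 * 4.08)
= 27.9000 / 24.4800
= 1.1397

1.1397


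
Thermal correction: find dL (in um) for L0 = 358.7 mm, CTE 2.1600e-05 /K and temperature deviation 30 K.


dL = L * alpha * dT
= 358.7 * 2.1600e-05 * 30
= 0.2324376 mm
dL_um = 0.2324376 * 1000 = 232.4376 um

232.4376


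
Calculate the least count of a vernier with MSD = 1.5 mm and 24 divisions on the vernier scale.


LC = MSD / n_div
= 1.5 / 24
= 0.0625

0.0625


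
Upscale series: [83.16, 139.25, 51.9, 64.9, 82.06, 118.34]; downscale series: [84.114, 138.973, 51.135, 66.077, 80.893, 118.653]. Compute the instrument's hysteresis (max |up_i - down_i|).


|83.16 - 84.114| = 0.9540
|139.25 - 138.973| = 0.2770
|51.9 - 51.135| = 0.7650
|64.9 - 66.077| = 1.1770
|82.06 - 80.893| = 1.1670
|118.34 - 118.653| = 0.3130
hysteresis = max(diffs) = 1.1770

1.1770


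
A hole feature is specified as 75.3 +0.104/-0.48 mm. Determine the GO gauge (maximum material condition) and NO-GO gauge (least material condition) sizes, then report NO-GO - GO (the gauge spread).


GO = nominal - lower_tol (smallest hole = maximum material condition)
GO = 75.3 - 0.48 = 74.82
NO-GO = nominal + upper_tol (largest hole = least material condition)
NO-GO = 75.3 + 0.104 = 75.404
spread = NO-GO - GO = 75.404 - 74.82 = 0.5840

0.5840


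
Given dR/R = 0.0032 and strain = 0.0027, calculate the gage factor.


GF = (dR/R) / epsilon
= 0.0032 / 0.0027
= 1.1852

1.1852


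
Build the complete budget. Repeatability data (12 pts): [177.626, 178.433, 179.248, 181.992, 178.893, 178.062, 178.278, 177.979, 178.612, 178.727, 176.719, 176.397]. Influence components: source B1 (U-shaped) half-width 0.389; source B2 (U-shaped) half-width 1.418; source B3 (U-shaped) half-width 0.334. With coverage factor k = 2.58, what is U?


mean = (177.626 + 178.433 + 179.248 + 181.992 + 178.893 + 178.062 + 178.278 + 177.979 + 178.612 + 178.727 + 176.719 + 176.397) / 12 = 178.4138333
s = sqrt(sum((x - mean)^2)/(n-1)) = 1.40643
u_A = s / sqrt(n) = 1.40643 / sqrt(12) = 0.40600137
u_B1 = 0.389 / sqrt(2) = 0.27506454
u_B2 = 1.418 / sqrt(2) = 1.0026774
u_B3 = 0.334 / sqrt(2) = 0.23617366
uc = sqrt(0.40600137^2 + 0.27506454^2 + 1.0026774^2 + 0.23617366^2) = 1.1408933
U = k * uc = 2.58 * 1.1408933
U = 2.9435

2.9435


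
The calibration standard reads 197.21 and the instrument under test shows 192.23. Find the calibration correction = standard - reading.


Correction = standard - reading
= 197.21 - 192.23
= 4.9800

4.9800


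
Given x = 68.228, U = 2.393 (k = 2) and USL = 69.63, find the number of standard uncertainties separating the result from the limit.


u = U / k = 2.393 / 2 = 1.1965
margin = |USL - x| = |69.63 - 68.228| = 1.402
z = margin / u = 1.402 / 1.1965
z = 1.1718

1.1718


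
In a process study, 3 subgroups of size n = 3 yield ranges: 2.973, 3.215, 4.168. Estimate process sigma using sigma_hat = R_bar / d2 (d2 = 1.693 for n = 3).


R_bar = (2.973 + 3.215 + 4.168) / 3
R_bar = 10.356 / 3 = 3.452
sigma_hat = R_bar / d2 = 3.452 / 1.693 = 2.0390

2.0390


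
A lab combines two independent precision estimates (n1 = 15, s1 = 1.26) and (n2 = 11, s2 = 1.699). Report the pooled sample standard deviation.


s_p = sqrt(((n1-1)*s1^2 + (n2-1)*s2^2) / (n1+n2-2))
numerator = (15-1)*1.26^2 + (11-1)*1.699^2 = 22.2264 + 28.86601 = 51.09241
denominator = 15 + 11 - 2 = 24
s_p^2 = 51.09241 / 24 = 2.1288504
s_p = sqrt(2.1288504) = 1.4591

1.4591


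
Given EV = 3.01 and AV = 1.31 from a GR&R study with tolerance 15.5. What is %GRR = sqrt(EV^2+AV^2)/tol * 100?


GRR = sqrt(EV^2 + AV^2) = sqrt(3.01^2 + 1.31^2) = 3.2827123
%GRR = GRR / tol * 100 = 3.2827123 / 15.5 * 100
%GRR = 21.1788

21.1788


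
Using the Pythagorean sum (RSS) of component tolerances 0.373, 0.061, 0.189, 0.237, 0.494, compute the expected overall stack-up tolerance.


RSS = sqrt(0.373^2 + 0.061^2 + 0.189^2 + 0.237^2 + 0.494^2)
= sqrt(0.478776)
= 0.6919

0.6919


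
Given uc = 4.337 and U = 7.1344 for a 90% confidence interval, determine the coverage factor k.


k = U / uc
k = 7.1344 / 4.337
k = 1.645

1.645


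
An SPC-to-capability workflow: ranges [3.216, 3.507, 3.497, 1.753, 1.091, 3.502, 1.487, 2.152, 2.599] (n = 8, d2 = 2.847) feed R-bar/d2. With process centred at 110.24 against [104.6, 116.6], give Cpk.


R_bar = (3.216 + 3.507 + 3.497 + 1.753 + 1.091 + 3.502 + 1.487 + 2.152 + 2.599) / 9 = 2.5337778
sigma = R_bar / d2 = 2.5337778 / 2.847 = 0.88998166
Cp = (USL - LSL)/(6*sigma) = (116.6 - 104.6)/(6*0.88998166) = 2.2472
Cpu = (116.6 - 110.24)/(3*0.88998166) = 2.3821
Cpl = (110.24 - 104.6)/(3*0.88998166) = 2.1124
Cpk = min(Cpu, Cpl) = 2.1124

2.1124


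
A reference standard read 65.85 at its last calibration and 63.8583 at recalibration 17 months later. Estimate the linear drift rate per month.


rate = (v2 - v1) / months
= (63.8583 - 65.85) / 17
= -1.9917 / 17
= -0.1172

-0.1172


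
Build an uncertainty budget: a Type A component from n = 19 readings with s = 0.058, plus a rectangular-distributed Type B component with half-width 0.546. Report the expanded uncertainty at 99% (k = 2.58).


u_A = s / sqrt(n) = 0.058 / sqrt(19) = 0.013306113
u_B = half_width / sqrt(3) = 0.546 / sqrt(3) = 0.31523325
uc = sqrt(u_A^2 + u_B^2) = sqrt(0.013306113^2 + 0.31523325^2) = 0.31551395
U = k * uc = 2.58 * 0.31551395
U = 0.8140

0.8140


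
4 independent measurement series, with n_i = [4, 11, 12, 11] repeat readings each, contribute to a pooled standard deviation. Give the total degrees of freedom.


nu = sum_i (n_i - 1)
nu = ((4 - 1) + (11 - 1) + (12 - 1) + (11 - 1))
nu = 3 + 10 + 11 + 10
nu = 34

34


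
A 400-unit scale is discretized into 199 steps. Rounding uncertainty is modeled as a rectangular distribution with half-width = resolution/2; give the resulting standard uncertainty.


resolution = range / divisions
resolution = 400 / 199 = 2.0100503
u_res = resolution / (2*sqrt(3))
u_res = 2.0100503 / 3.4641016
u_res = 0.5803

0.5803


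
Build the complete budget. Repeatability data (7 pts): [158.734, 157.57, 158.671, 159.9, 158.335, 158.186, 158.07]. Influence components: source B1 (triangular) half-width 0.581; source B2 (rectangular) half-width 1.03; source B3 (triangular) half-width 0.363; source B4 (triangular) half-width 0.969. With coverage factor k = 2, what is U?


mean = (158.734 + 157.57 + 158.671 + 159.9 + 158.335 + 158.186 + 158.07) / 7 = 158.4951429
s = sqrt(sum((x - mean)^2)/(n-1)) = 0.73251312
u_A = s / sqrt(n) = 0.73251312 / sqrt(7) = 0.27686394
u_B1 = 0.581 / sqrt(6) = 0.23719226
u_B2 = 1.03 / sqrt(3) = 0.59467078
u_B3 = 0.363 / sqrt(6) = 0.14819413
u_B4 = 0.969 / sqrt(6) = 0.39559259
uc = sqrt(0.27686394^2 + 0.23719226^2 + 0.59467078^2 + 0.14819413^2 + 0.39559259^2) = 0.81547664
U = k * uc = 2 * 0.81547664
U = 1.6310

1.6310


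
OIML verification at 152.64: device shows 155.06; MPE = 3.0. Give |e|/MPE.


e = indication - reference = 155.06 - 152.64 = 2.4200
|e| = 2.4200
ratio = |e| / MPE = 2.4200 / 3.0
ratio = 0.8067

0.8067


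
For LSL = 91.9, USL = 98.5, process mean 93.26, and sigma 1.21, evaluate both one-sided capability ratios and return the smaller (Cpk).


Cpu = (USL - mean) / (3*sigma) = (98.5 - 93.26) / (3*1.21) = 1.4435
Cpl = (mean - LSL) / (3*sigma) = (93.26 - 91.9) / (3*1.21) = 0.3747
Cpk = min(Cpu, Cpl) = 0.3747

0.3747


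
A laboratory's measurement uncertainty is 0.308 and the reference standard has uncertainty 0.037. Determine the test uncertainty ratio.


TUR = u_lab / u_ref
= 0.308 / 0.037
= 8.3243

8.3243


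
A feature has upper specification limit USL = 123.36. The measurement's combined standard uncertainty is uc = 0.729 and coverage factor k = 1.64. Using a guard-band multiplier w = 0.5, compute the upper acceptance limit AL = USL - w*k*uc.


U = k * uc = 1.64 * 0.729 = 1.19556
guard band g = w * U = 0.5 * 1.19556 = 0.59778
AL = USL - g = 123.36 - 0.59778
AL = 122.7622

122.7622


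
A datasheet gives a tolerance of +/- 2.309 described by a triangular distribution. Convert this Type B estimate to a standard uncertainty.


u_B = half_width / sqrt(6)
u_B = 2.309 / 2.4494897
u_B = 0.9426

0.9426


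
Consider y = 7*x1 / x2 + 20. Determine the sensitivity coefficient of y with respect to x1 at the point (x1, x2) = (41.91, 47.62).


y = 7*x1 / x2 + 20
dy/dx1 = 7/x2
Evaluate at x2 = 47.62: c1 = 7 / 47.62
c1 = 0.1470

0.1470


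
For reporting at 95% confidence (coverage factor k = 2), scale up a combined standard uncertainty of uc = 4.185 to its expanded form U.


U = k * uc
U = 2 * 4.185
U = 8.3700

8.3700


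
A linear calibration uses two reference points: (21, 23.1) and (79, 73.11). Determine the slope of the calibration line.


slope = (y2 - y1) / (x2 - x1)
= (73.11 - 23.1) / (79 - 21)
= 50.0100 / 58
= 0.8622

0.8622


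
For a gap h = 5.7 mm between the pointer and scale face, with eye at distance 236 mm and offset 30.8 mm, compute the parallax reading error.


error = h * offset / d
= 5.7 * 30.8 / 236
= 0.7439

0.7439


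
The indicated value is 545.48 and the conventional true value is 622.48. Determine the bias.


Systematic error = measured - true
= 545.48 - 622.48
= -77.0000

-77.0000


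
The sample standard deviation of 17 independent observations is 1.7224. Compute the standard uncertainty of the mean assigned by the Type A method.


u_A = s / sqrt(n)
u_A = 1.7224 / sqrt(17)
u_A = 1.7224 / 4.1231056
u_A = 0.4177

0.4177


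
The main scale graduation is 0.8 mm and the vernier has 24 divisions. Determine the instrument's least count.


LC = MSD / n_div
= 0.8 / 24
= 0.0333

0.0333


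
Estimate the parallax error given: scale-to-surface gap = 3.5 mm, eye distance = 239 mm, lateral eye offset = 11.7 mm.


error = h * offset / d
= 3.5 * 11.7 / 239
= 0.1713

0.1713


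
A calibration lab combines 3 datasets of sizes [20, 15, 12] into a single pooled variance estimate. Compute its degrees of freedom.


nu = sum_i (n_i - 1)
nu = ((20 - 1) + (15 - 1) + (12 - 1))
nu = 19 + 14 + 11
nu = 44

44


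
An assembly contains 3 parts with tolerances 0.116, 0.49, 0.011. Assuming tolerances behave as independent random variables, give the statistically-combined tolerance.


RSS = sqrt(0.116^2 + 0.49^2 + 0.011^2)
= sqrt(0.253677)
= 0.5037

0.5037


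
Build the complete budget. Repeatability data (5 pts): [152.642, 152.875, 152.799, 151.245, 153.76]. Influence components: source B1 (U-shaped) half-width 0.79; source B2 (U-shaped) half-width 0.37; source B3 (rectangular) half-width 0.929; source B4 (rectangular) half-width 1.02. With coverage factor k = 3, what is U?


mean = (152.642 + 152.875 + 152.799 + 151.245 + 153.76) / 5 = 152.6642
s = sqrt(sum((x - mean)^2)/(n-1)) = 0.90526333
u_A = s / sqrt(n) = 0.90526333 / sqrt(5) = 0.40484607
u_B1 = 0.79 / sqrt(2) = 0.55861436
u_B2 = 0.37 / sqrt(2) = 0.26162951
u_B3 = 0.929 / sqrt(3) = 0.5363584
u_B4 = 1.02 / sqrt(3) = 0.58889727
uc = sqrt(0.40484607^2 + 0.55861436^2 + 0.26162951^2 + 0.5363584^2 + 0.58889727^2) = 1.0857627
U = k * uc = 3 * 1.0857627
U = 3.2573

3.2573


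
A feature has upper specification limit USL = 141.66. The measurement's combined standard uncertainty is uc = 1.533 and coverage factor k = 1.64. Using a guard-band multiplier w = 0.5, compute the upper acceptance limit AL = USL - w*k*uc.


U = k * uc = 1.64 * 1.533 = 2.51412
guard band g = w * U = 0.5 * 2.51412 = 1.25706
AL = USL - g = 141.66 - 1.25706
AL = 140.4029

140.4029


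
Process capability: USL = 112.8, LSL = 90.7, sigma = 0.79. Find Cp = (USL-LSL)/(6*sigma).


Cp = (USL - LSL) / (6 * sigma)
= (112.8 - 90.7) / (6 * 0.79)
= 22.1000 / 4.7400
= 4.6624

4.6624


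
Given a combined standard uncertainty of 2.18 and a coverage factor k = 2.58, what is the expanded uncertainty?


U = k * uc
U = 2.58 * 2.18
U = 5.6244

5.6244


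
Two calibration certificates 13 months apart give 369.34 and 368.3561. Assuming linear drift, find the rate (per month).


rate = (v2 - v1) / months
= (368.3561 - 369.34) / 13
= -0.9839 / 13
= -0.0757

-0.0757


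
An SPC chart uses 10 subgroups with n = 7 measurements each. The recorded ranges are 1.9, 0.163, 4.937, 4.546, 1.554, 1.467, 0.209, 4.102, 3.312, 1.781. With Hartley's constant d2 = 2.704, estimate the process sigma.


R_bar = (1.9 + 0.163 + 4.937 + 4.546 + 1.554 + 1.467 + 0.209 + 4.102 + 3.312 + 1.781) / 10
R_bar = 23.971 / 10 = 2.3971
sigma_hat = R_bar / d2 = 2.3971 / 2.704 = 0.8865

0.8865


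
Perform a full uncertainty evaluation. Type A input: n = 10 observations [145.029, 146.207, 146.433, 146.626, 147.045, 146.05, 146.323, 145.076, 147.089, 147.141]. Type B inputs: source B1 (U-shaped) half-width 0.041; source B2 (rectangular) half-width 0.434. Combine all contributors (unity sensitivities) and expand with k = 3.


mean = (145.029 + 146.207 + 146.433 + 146.626 + 147.045 + 146.05 + 146.323 + 145.076 + 147.089 + 147.141) / 10 = 146.3019
s = sqrt(sum((x - mean)^2)/(n-1)) = 0.75968202
u_A = s / sqrt(n) = 0.75968202 / sqrt(10) = 0.24023255
u_B1 = 0.041 / sqrt(2) = 0.028991378
u_B2 = 0.434 / sqrt(3) = 0.25057002
uc = sqrt(0.24023255^2 + 0.028991378^2 + 0.25057002^2) = 0.34833535
U = k * uc = 3 * 0.34833535
U = 1.0450

1.0450


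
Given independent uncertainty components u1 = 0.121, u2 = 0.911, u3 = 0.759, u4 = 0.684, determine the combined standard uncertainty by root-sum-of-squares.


uc = sqrt(0.121^2 + 0.911^2 + 0.759^2 + 0.684^2)
uc = sqrt(1.888499)
uc = 1.3742

1.3742


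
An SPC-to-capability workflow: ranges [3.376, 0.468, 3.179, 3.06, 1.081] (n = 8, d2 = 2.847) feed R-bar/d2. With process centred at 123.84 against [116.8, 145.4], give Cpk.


R_bar = (3.376 + 0.468 + 3.179 + 3.06 + 1.081) / 5 = 2.2328
sigma = R_bar / d2 = 2.2328 / 2.847 = 0.78426414
Cp = (USL - LSL)/(6*sigma) = (145.4 - 116.8)/(6*0.78426414) = 6.0779
Cpu = (145.4 - 123.84)/(3*0.78426414) = 9.1636
Cpl = (123.84 - 116.8)/(3*0.78426414) = 2.9922
Cpk = min(Cpu, Cpl) = 2.9922

2.9922


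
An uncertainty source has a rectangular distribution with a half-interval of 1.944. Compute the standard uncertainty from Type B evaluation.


u_B = half_width / sqrt(3)
u_B = 1.944 / 1.7320508
u_B = 1.1224

1.1224


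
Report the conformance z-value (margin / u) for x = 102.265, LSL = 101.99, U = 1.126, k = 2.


u = U / k = 1.126 / 2 = 0.563
margin = |LSL - x| = |101.99 - 102.265| = 0.275
z = margin / u = 0.275 / 0.563
z = 0.4885

0.4885


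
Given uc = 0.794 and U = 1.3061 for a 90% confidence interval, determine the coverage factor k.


k = U / uc
k = 1.3061 / 0.794
k = 1.645

1.645


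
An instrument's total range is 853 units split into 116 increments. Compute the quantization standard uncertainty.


resolution = range / divisions
resolution = 853 / 116 = 7.3534483
u_res = resolution / (2*sqrt(3))
u_res = 7.3534483 / 3.4641016
u_res = 2.1228

2.1228


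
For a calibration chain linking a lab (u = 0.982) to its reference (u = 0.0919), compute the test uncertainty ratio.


TUR = u_lab / u_ref
= 0.982 / 0.0919
= 10.6855

10.6855


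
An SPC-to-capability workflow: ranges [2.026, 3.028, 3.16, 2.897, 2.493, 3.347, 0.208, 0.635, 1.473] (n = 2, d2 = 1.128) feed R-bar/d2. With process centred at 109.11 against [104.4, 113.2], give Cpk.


R_bar = (2.026 + 3.028 + 3.16 + 2.897 + 2.493 + 3.347 + 0.208 + 0.635 + 1.473) / 9 = 2.1407778
sigma = R_bar / d2 = 2.1407778 / 1.128 = 1.8978527
Cp = (USL - LSL)/(6*sigma) = (113.2 - 104.4)/(6*1.8978527) = 0.7728
Cpu = (113.2 - 109.11)/(3*1.8978527) = 0.7184
Cpl = (109.11 - 104.4)/(3*1.8978527) = 0.8273
Cpk = min(Cpu, Cpl) = 0.7184

0.7184


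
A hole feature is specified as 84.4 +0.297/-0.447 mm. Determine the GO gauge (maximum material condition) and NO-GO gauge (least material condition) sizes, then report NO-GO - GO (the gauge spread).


GO = nominal - lower_tol (smallest hole = maximum material condition)
GO = 84.4 - 0.447 = 83.953
NO-GO = nominal + upper_tol (largest hole = least material condition)
NO-GO = 84.4 + 0.297 = 84.697
spread = NO-GO - GO = 84.697 - 83.953 = 0.7440

0.7440


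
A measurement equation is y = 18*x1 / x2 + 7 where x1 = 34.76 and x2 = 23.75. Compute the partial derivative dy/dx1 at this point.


y = 18*x1 / x2 + 7
dy/dx1 = 18/x2
Evaluate at x2 = 23.75: c1 = 18 / 23.75
c1 = 0.7579

0.7579


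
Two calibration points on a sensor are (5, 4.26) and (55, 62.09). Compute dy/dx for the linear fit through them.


slope = (y2 - y1) / (x2 - x1)
= (62.09 - 4.26) / (55 - 5)
= 57.8300 / 50
= 1.1566

1.1566


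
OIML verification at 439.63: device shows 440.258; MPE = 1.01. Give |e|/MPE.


e = indication - reference = 440.258 - 439.63 = 0.6280
|e| = 0.6280
ratio = |e| / MPE = 0.6280 / 1.01
ratio = 0.6218

0.6218


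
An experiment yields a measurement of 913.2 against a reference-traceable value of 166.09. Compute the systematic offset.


Systematic error = measured - true
= 913.2 - 166.09
= 747.1100

747.1100


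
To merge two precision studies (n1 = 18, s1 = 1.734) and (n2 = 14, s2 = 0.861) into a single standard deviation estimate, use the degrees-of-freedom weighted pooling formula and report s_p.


s_p = sqrt(((n1-1)*s1^2 + (n2-1)*s2^2) / (n1+n2-2))
numerator = (18-1)*1.734^2 + (14-1)*0.861^2 = 51.114852 + 9.637173 = 60.752025
denominator = 18 + 14 - 2 = 30
s_p^2 = 60.752025 / 30 = 2.0250675
s_p = sqrt(2.0250675) = 1.4230

1.4230


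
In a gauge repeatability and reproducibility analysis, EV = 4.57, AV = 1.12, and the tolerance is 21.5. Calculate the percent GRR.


GRR = sqrt(EV^2 + AV^2) = sqrt(4.57^2 + 1.12^2) = 4.7052418
%GRR = GRR / tol * 100 = 4.7052418 / 21.5 * 100
%GRR = 21.8848

21.8848


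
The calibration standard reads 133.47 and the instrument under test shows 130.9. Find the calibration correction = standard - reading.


Correction = standard - reading
= 133.47 - 130.9
= 2.5700

2.5700


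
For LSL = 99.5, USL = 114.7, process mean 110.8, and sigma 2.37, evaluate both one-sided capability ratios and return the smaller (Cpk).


Cpu = (USL - mean) / (3*sigma) = (114.7 - 110.8) / (3*2.37) = 0.5485
Cpl = (mean - LSL) / (3*sigma) = (110.8 - 99.5) / (3*2.37) = 1.5893
Cpk = min(Cpu, Cpl) = 0.5485

0.5485


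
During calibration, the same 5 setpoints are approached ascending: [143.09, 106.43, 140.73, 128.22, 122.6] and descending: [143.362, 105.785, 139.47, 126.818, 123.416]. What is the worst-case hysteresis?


|143.09 - 143.362| = 0.2720
|106.43 - 105.785| = 0.6450
|140.73 - 139.47| = 1.2600
|128.22 - 126.818| = 1.4020
|122.6 - 123.416| = 0.8160
hysteresis = max(diffs) = 1.4020

1.4020


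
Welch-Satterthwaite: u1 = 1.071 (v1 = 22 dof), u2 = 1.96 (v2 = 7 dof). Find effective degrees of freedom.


uc = sqrt(u1^2 + u2^2) = sqrt(1.071^2 + 1.96^2) = 2.2335266
v_eff = uc^4 / (u1^4/v1 + u2^4/v2)
= 2.2335266^4 / (1.071^4/22 + 1.96^4/7)
= 24.88654 / 2.1680748
v_eff = 11.4786

11.4786


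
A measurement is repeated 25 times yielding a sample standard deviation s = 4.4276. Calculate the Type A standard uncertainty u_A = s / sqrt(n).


u_A = s / sqrt(n)
u_A = 4.4276 / sqrt(25)
u_A = 4.4276 / 5
u_A = 0.8855

0.8855


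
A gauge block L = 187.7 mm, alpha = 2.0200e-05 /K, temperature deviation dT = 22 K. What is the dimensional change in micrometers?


dL = L * alpha * dT
= 187.7 * 2.0200e-05 * 22
= 0.0834139 mm
dL_um = 0.0834139 * 1000 = 83.4139 um

83.4139


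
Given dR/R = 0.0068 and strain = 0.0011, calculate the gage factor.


GF = (dR/R) / epsilon
= 0.0068 / 0.0011
= 6.1818

6.1818


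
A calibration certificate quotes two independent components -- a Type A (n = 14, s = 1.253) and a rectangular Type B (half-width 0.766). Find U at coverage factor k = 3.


u_A = s / sqrt(n) = 1.253 / sqrt(14) = 0.33487834
u_B = half_width / sqrt(3) = 0.766 / sqrt(3) = 0.44225031
uc = sqrt(u_A^2 + u_B^2) = sqrt(0.33487834^2 + 0.44225031^2) = 0.55473312
U = k * uc = 3 * 0.55473312
U = 1.6642

1.6642


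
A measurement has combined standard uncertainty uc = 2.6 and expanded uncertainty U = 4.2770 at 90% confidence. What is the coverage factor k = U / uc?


k = U / uc
k = 4.2770 / 2.6
k = 1.645

1.645


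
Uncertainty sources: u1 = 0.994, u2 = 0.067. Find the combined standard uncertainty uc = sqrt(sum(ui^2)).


uc = sqrt(0.994^2 + 0.067^2)
uc = sqrt(0.992525)
uc = 0.9963

0.9963


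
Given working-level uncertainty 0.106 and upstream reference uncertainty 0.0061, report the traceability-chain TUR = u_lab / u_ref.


TUR = u_lab / u_ref
= 0.106 / 0.0061
= 17.3770

17.3770


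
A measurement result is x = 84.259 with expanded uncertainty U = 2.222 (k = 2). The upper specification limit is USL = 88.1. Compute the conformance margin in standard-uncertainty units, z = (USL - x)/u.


u = U / k = 2.222 / 2 = 1.111
margin = |USL - x| = |88.1 - 84.259| = 3.841
z = margin / u = 3.841 / 1.111
z = 3.4572

3.4572


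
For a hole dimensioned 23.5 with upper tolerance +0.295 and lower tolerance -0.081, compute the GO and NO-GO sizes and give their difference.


GO = nominal - lower_tol (smallest hole = maximum material condition)
GO = 23.5 - 0.081 = 23.419
NO-GO = nominal + upper_tol (largest hole = least material condition)
NO-GO = 23.5 + 0.295 = 23.795
spread = NO-GO - GO = 23.795 - 23.419 = 0.3760

0.3760


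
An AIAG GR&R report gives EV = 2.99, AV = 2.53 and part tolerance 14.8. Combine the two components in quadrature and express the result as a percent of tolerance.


GRR = sqrt(EV^2 + AV^2) = sqrt(2.99^2 + 2.53^2) = 3.9167589
%GRR = GRR / tol * 100 = 3.9167589 / 14.8 * 100
%GRR = 26.4646

26.4646


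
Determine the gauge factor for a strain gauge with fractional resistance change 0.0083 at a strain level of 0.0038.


GF = (dR/R) / epsilon
= 0.0083 / 0.0038
= 2.1842

2.1842


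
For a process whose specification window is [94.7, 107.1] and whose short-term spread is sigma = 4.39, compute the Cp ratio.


Cp = (USL - LSL) / (6 * sigma)
= (107.1 - 94.7) / (6 * 4.39)
= 12.4000 / 26.3400
= 0.4708

0.4708


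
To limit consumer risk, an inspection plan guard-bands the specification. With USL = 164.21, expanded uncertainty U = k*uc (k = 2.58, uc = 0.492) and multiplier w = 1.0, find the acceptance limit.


U = k * uc = 2.58 * 0.492 = 1.26936
guard band g = w * U = 1.0 * 1.26936 = 1.26936
AL = USL - g = 164.21 - 1.26936
AL = 162.9406

162.9406


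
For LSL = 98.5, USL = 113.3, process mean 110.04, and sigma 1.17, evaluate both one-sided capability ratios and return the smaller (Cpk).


Cpu = (USL - mean) / (3*sigma) = (113.3 - 110.04) / (3*1.17) = 0.9288
Cpl = (mean - LSL) / (3*sigma) = (110.04 - 98.5) / (3*1.17) = 3.2877
Cpk = min(Cpu, Cpl) = 0.9288

0.9288


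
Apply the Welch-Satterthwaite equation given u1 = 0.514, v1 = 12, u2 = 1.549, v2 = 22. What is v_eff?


uc = sqrt(u1^2 + u2^2) = sqrt(0.514^2 + 1.549^2) = 1.632053
v_eff = uc^4 / (u1^4/v1 + u2^4/v2)
= 1.632053^4 / (0.514^4/12 + 1.549^4/22)
= 7.094749 / 0.26750413
v_eff = 26.5220

26.5220


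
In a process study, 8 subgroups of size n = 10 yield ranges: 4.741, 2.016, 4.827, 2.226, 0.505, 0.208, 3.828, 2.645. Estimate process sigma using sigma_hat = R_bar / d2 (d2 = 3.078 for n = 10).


R_bar = (4.741 + 2.016 + 4.827 + 2.226 + 0.505 + 0.208 + 3.828 + 2.645) / 8
R_bar = 20.996 / 8 = 2.6245
sigma_hat = R_bar / d2 = 2.6245 / 3.078 = 0.8527

0.8527


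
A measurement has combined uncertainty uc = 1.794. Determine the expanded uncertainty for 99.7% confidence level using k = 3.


U = k * uc
U = 3 * 1.794
U = 5.3820

5.3820


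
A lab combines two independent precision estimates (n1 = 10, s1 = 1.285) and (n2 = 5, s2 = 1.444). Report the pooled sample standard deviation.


s_p = sqrt(((n1-1)*s1^2 + (n2-1)*s2^2) / (n1+n2-2))
numerator = (10-1)*1.285^2 + (5-1)*1.444^2 = 14.861025 + 8.340544 = 23.201569
denominator = 10 + 5 - 2 = 13
s_p^2 = 23.201569 / 13 = 1.7847361
s_p = sqrt(1.7847361) = 1.3359

1.3359


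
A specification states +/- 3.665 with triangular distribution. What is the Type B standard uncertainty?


u_B = half_width / sqrt(6)
u_B = 3.665 / 2.4494897
u_B = 1.4962

1.4962


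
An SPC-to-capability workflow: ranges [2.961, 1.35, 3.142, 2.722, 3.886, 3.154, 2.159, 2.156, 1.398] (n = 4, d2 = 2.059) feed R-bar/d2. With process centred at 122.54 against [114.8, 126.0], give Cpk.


R_bar = (2.961 + 1.35 + 3.142 + 2.722 + 3.886 + 3.154 + 2.159 + 2.156 + 1.398) / 9 = 2.5475556
sigma = R_bar / d2 = 2.5475556 / 2.059 = 1.2372781
Cp = (USL - LSL)/(6*sigma) = (126.0 - 114.8)/(6*1.2372781) = 1.5087
Cpu = (126.0 - 122.54)/(3*1.2372781) = 0.9322
Cpl = (122.54 - 114.8)/(3*1.2372781) = 2.0852
Cpk = min(Cpu, Cpl) = 0.9322

0.9322


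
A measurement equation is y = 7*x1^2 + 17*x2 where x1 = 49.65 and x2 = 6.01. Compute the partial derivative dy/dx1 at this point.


y = 7*x1^2 + 17*x2
dy/dx1 = 2*7*x1
Evaluate at x1 = 49.65: c1 = 14 * 49.65
c1 = 695.1000

695.1000


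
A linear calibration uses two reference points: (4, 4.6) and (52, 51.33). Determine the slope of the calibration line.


slope = (y2 - y1) / (x2 - x1)
= (51.33 - 4.6) / (52 - 4)
= 46.7300 / 48
= 0.9735

0.9735


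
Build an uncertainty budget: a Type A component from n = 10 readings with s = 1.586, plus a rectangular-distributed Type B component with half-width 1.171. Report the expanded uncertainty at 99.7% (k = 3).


u_A = s / sqrt(n) = 1.586 / sqrt(10) = 0.50153724
u_B = half_width / sqrt(3) = 1.171 / sqrt(3) = 0.67607717
uc = sqrt(u_A^2 + u_B^2) = sqrt(0.50153724^2 + 0.67607717^2) = 0.84179567
U = k * uc = 3 * 0.84179567
U = 2.5254

2.5254


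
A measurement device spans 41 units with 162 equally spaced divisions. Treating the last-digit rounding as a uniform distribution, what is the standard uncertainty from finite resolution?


resolution = range / divisions
resolution = 41 / 162 = 0.25308642
u_res = resolution / (2*sqrt(3))
u_res = 0.25308642 / 3.4641016
u_res = 0.0731

0.0731


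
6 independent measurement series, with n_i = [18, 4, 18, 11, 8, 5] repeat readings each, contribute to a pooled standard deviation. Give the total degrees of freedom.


nu = sum_i (n_i - 1)
nu = ((18 - 1) + (4 - 1) + (18 - 1) + (11 - 1) + (8 - 1) + (5 - 1))
nu = 17 + 3 + 17 + 10 + 7 + 4
nu = 58

58


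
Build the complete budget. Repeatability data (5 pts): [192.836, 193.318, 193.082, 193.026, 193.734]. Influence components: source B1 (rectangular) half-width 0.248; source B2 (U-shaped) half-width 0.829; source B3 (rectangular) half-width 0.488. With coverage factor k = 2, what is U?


mean = (192.836 + 193.318 + 193.082 + 193.026 + 193.734) / 5 = 193.1992
s = sqrt(sum((x - mean)^2)/(n-1)) = 0.34488143
u_A = s / sqrt(n) = 0.34488143 / sqrt(5) = 0.15423566
u_B1 = 0.248 / sqrt(3) = 0.14318287
u_B2 = 0.829 / sqrt(2) = 0.58619152
u_B3 = 0.488 / sqrt(3) = 0.28174693
uc = sqrt(0.15423566^2 + 0.14318287^2 + 0.58619152^2 + 0.28174693^2) = 0.68358745
U = k * uc = 2 * 0.68358745
U = 1.3672

1.3672


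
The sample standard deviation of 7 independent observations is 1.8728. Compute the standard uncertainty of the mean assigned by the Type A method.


u_A = s / sqrt(n)
u_A = 1.8728 / sqrt(7)
u_A = 1.8728 / 2.6457513
u_A = 0.7079

0.7079


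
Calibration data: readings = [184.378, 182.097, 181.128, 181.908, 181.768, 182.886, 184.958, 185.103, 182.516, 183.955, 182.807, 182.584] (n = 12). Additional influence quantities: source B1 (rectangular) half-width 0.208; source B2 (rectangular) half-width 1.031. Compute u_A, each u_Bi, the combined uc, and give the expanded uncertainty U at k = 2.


mean = (184.378 + 182.097 + 181.128 + 181.908 + 181.768 + 182.886 + 184.958 + 185.103 + 182.516 + 183.955 + 182.807 + 182.584) / 12 = 183.0073333
s = sqrt(sum((x - mean)^2)/(n-1)) = 1.2987503
u_A = s / sqrt(n) = 1.2987503 / sqrt(12) = 0.37491692
u_B1 = 0.208 / sqrt(3) = 0.12008886
u_B2 = 1.031 / sqrt(3) = 0.59524813
uc = sqrt(0.37491692^2 + 0.12008886^2 + 0.59524813^2) = 0.71365564
U = k * uc = 2 * 0.71365564
U = 1.4273

1.4273


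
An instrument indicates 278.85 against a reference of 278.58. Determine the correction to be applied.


Correction = standard - reading
= 278.58 - 278.85
= -0.2700

-0.2700


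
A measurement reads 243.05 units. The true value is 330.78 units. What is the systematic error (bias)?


Systematic error = measured - true
= 243.05 - 330.78
= -87.7300

-87.7300


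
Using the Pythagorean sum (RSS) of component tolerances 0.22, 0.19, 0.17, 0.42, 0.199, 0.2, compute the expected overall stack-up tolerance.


RSS = sqrt(0.22^2 + 0.19^2 + 0.17^2 + 0.42^2 + 0.199^2 + 0.2^2)
= sqrt(0.369401)
= 0.6078

0.6078


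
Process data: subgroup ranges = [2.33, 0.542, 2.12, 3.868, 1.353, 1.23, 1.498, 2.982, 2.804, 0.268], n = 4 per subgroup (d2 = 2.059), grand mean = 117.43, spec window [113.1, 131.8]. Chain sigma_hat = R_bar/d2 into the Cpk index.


R_bar = (2.33 + 0.542 + 2.12 + 3.868 + 1.353 + 1.23 + 1.498 + 2.982 + 2.804 + 0.268) / 10 = 1.8995
sigma = R_bar / d2 = 1.8995 / 2.059 = 0.92253521
Cp = (USL - LSL)/(6*sigma) = (131.8 - 113.1)/(6*0.92253521) = 3.3784
Cpu = (131.8 - 117.43)/(3*0.92253521) = 5.1922
Cpl = (117.43 - 113.1)/(3*0.92253521) = 1.5645
Cpk = min(Cpu, Cpl) = 1.5645

1.5645


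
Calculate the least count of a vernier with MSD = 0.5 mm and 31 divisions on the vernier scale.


LC = MSD / n_div
= 0.5 / 31
= 0.0161

0.0161


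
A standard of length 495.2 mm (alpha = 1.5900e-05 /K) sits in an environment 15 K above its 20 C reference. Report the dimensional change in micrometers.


dL = L * alpha * dT
= 495.2 * 1.5900e-05 * 15
= 0.1181052 mm
dL_um = 0.1181052 * 1000 = 118.1052 um

118.1052


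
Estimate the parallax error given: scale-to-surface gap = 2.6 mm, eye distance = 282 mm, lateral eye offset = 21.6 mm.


error = h * offset / d
= 2.6 * 21.6 / 282
= 0.1991

0.1991


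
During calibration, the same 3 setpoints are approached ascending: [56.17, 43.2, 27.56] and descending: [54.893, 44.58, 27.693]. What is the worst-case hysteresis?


|56.17 - 54.893| = 1.2770
|43.2 - 44.58| = 1.3800
|27.56 - 27.693| = 0.1330
hysteresis = max(diffs) = 1.3800

1.3800


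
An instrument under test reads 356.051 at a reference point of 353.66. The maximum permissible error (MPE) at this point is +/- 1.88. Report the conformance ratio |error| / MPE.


e = indication - reference = 356.051 - 353.66 = 2.3910
|e| = 2.3910
ratio = |e| / MPE = 2.3910 / 1.88
ratio = 1.2718

1.2718


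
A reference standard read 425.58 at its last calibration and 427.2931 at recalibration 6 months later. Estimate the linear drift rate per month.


rate = (v2 - v1) / months
= (427.2931 - 425.58) / 6
= 1.7131 / 6
= 0.2855

0.2855


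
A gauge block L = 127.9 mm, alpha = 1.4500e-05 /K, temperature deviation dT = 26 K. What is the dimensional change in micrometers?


dL = L * alpha * dT
= 127.9 * 1.4500e-05 * 26
= 0.0482183 mm
dL_um = 0.0482183 * 1000 = 48.2183 um

48.2183


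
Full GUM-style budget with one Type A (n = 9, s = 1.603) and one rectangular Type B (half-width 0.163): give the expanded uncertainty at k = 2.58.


u_A = s / sqrt(n) = 1.603 / sqrt(9) = 0.53433333
u_B = half_width / sqrt(3) = 0.163 / sqrt(3) = 0.094108094
uc = sqrt(u_A^2 + u_B^2) = sqrt(0.53433333^2 + 0.094108094^2) = 0.54255732
U = k * uc = 2.58 * 0.54255732
U = 1.3998

1.3998


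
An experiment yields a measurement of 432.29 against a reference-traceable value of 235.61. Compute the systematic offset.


Systematic error = measured - true
= 432.29 - 235.61
= 196.6800

196.6800


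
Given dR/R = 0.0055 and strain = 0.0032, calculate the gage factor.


GF = (dR/R) / epsilon
= 0.0055 / 0.0032
= 1.7187

1.7187


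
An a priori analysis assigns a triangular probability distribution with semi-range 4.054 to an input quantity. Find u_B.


u_B = half_width / sqrt(6)
u_B = 4.054 / 2.4494897
u_B = 1.6550

1.6550


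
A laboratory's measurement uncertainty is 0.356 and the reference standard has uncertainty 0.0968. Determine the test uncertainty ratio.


TUR = u_lab / u_ref
= 0.356 / 0.0968
= 3.6777

3.6777


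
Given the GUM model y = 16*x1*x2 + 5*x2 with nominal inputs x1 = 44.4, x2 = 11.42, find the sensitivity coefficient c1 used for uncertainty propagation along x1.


y = 16*x1*x2 + 5*x2
dy/dx1 = 16*x2
Evaluate at x2 = 11.42: c1 = 16 * 11.42
c1 = 182.7200

182.7200


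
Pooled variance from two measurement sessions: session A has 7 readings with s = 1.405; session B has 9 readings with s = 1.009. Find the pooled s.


s_p = sqrt(((n1-1)*s1^2 + (n2-1)*s2^2) / (n1+n2-2))
numerator = (7-1)*1.405^2 + (9-1)*1.009^2 = 11.84415 + 8.144648 = 19.988798
denominator = 7 + 9 - 2 = 14
s_p^2 = 19.988798 / 14 = 1.4277713
s_p = sqrt(1.4277713) = 1.1949

1.1949


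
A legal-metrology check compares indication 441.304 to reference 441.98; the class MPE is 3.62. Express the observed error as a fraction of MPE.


e = indication - reference = 441.304 - 441.98 = -0.6760
|e| = 0.6760
ratio = |e| / MPE = 0.6760 / 3.62
ratio = 0.1867

0.1867


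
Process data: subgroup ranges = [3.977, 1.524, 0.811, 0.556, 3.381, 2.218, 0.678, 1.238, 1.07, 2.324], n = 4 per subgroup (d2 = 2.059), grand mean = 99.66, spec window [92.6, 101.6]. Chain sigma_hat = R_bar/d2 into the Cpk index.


R_bar = (3.977 + 1.524 + 0.811 + 0.556 + 3.381 + 2.218 + 0.678 + 1.238 + 1.07 + 2.324) / 10 = 1.7777
sigma = R_bar / d2 = 1.7777 / 2.059 = 0.86338028
Cp = (USL - LSL)/(6*sigma) = (101.6 - 92.6)/(6*0.86338028) = 1.7374
Cpu = (101.6 - 99.66)/(3*0.86338028) = 0.7490
Cpl = (99.66 - 92.6)/(3*0.86338028) = 2.7257
Cpk = min(Cpu, Cpl) = 0.7490

0.7490


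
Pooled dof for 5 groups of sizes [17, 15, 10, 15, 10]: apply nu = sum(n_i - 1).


nu = sum_i (n_i - 1)
nu = ((17 - 1) + (15 - 1) + (10 - 1) + (15 - 1) + (10 - 1))
nu = 16 + 14 + 9 + 14 + 9
nu = 62

62


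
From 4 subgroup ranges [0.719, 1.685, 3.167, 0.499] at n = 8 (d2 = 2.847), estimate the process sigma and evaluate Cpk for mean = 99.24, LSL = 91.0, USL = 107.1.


R_bar = (0.719 + 1.685 + 3.167 + 0.499) / 4 = 1.5175
sigma = R_bar / d2 = 1.5175 / 2.847 = 0.53301721
Cp = (USL - LSL)/(6*sigma) = (107.1 - 91.0)/(6*0.53301721) = 5.0342
Cpu = (107.1 - 99.24)/(3*0.53301721) = 4.9154
Cpl = (99.24 - 91.0)/(3*0.53301721) = 5.1531
Cpk = min(Cpu, Cpl) = 4.9154

4.9154


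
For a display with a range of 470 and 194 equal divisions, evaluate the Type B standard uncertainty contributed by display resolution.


resolution = range / divisions
resolution = 470 / 194 = 2.4226804
u_res = resolution / (2*sqrt(3))
u_res = 2.4226804 / 3.4641016
u_res = 0.6994

0.6994


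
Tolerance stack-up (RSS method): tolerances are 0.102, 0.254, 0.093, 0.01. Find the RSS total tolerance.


RSS = sqrt(0.102^2 + 0.254^2 + 0.093^2 + 0.01^2)
= sqrt(0.083669)
= 0.2893

0.2893


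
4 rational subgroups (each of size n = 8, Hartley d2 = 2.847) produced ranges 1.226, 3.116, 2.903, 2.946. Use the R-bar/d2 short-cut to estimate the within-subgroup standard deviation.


R_bar = (1.226 + 3.116 + 2.903 + 2.946) / 4
R_bar = 10.191 / 4 = 2.54775
sigma_hat = R_bar / d2 = 2.54775 / 2.847 = 0.8949

0.8949
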